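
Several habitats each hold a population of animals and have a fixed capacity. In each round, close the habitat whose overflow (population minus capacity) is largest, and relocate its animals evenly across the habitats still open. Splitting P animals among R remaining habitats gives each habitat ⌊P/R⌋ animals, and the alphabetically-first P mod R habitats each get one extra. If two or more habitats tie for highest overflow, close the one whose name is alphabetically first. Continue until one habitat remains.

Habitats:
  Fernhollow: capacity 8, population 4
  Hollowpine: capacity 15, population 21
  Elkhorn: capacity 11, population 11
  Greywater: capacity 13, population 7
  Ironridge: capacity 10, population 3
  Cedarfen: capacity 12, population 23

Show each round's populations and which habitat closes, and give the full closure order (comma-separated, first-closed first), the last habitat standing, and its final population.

Closure order: Cedarfen, Hollowpine, Elkhorn, Fernhollow, Greywater
Last habitat: Ironridge with 69 animals

Round 1: Cedarfen=23 Elkhorn=11 Fernhollow=4 Greywater=7 Hollowpine=21 Ironridge=3 → close Cedarfen (overflow 11)
  23÷5 = 4 each, +1 to first 3
Round 2: Elkhorn=16 Fernhollow=9 Greywater=12 Hollowpine=25 Ironridge=7 → close Hollowpine (overflow 10)
  25÷4 = 6 each, +1 to first 1
Round 3: Elkhorn=23 Fernhollow=15 Greywater=18 Ironridge=13 → close Elkhorn (overflow 12)
  23÷3 = 7 each, +1 to first 2
Round 4: Fernhollow=23 Greywater=26 Ironridge=20 → close Fernhollow (overflow 15)
  23÷2 = 11 each, +1 to first 1
Round 5: Greywater=38 Ironridge=31 → close Greywater (overflow 25)
  38÷1 = 38 each, +1 to first 0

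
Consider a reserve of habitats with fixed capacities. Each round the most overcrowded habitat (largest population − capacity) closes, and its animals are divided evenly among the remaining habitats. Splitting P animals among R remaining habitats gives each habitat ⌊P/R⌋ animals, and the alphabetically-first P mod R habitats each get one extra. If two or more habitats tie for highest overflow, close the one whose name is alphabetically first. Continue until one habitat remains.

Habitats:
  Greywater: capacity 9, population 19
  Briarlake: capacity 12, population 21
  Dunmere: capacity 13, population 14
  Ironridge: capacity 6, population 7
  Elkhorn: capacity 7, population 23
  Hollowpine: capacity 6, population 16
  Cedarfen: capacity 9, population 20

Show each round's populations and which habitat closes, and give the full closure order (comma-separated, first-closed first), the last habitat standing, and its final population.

Round 1: Briarlake=21 Cedarfen=20 Dunmere=14 Elkhorn=23 Greywater=19 Hollowpine=16 Ironridge=7 → close Elkhorn (overflow 16)
  23÷6 = 3 each, +1 to first 5
Round 2: Briarlake=25 Cedarfen=24 Dunmere=18 Greywater=23 Hollowpine=20 Ironridge=10 → close Cedarfen (overflow 15)
  24÷5 = 4 each, +1 to first 4
Round 3: Briarlake=30 Dunmere=23 Greywater=28 Hollowpine=25 Ironridge=14 → close Greywater (overflow 19)
  28÷4 = 7 each, +1 to first 0
Round 4: Briarlake=37 Dunmere=30 Hollowpine=32 Ironridge=21 → close Hollowpine (overflow 26)
  32÷3 = 10 each, +1 to first 2
Round 5: Briarlake=48 Dunmere=41 Ironridge=31 → close Briarlake (overflow 36)
  48÷2 = 24 each, +1 to first 0
Round 6: Dunmere=65 Ironridge=55 → close Dunmere (overflow 52)
  65÷1 = 65 each, +1 to first 0

Closure order: Elkhorn, Cedarfen, Greywater, Hollowpine, Briarlake, Dunmere
Last habitat: Ironridge with 120 animals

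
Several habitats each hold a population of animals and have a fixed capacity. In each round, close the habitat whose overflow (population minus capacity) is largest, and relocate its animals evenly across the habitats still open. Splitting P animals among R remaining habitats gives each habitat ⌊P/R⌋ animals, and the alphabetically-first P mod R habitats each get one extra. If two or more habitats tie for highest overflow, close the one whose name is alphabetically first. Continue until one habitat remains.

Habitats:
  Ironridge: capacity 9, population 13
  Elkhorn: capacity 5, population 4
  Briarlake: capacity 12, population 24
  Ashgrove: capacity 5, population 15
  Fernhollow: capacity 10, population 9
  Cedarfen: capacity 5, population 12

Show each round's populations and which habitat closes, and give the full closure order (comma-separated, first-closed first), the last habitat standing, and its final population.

Closure order: Briarlake, Ashgrove, Cedarfen, Ironridge, Elkhorn
Last habitat: Fernhollow with 77 animals

Round 1: Ashgrove=15 Briarlake=24 Cedarfen=12 Elkhorn=4 Fernhollow=9 Ironridge=13 → close Briarlake (overflow 12)
  24÷5 = 4 each, +1 to first 4
Round 2: Ashgrove=20 Cedarfen=17 Elkhorn=9 Fernhollow=14 Ironridge=17 → close Ashgrove (overflow 15)
  20÷4 = 5 each, +1 to first 0
Round 3: Cedarfen=22 Elkhorn=14 Fernhollow=19 Ironridge=22 → close Cedarfen (overflow 17)
  22÷3 = 7 each, +1 to first 1
Round 4: Elkhorn=22 Fernhollow=26 Ironridge=29 → close Ironridge (overflow 20)
  29÷2 = 14 each, +1 to first 1
Round 5: Elkhorn=37 Fernhollow=40 → close Elkhorn (overflow 32)
  37÷1 = 37 each, +1 to first 0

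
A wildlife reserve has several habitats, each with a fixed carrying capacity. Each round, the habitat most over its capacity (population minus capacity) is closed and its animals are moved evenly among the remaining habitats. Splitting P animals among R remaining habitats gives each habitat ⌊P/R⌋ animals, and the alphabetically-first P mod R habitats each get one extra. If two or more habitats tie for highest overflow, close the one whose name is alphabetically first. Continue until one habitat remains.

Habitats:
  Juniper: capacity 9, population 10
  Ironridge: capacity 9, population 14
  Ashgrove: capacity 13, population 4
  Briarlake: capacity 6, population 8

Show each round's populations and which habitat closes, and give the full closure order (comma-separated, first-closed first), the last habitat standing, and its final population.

Round 1: Ashgrove=4 Briarlake=8 Ironridge=14 Juniper=10 → close Ironridge (overflow 5)
  14÷3 = 4 each, +1 to first 2
Round 2: Ashgrove=9 Briarlake=13 Juniper=14 → close Briarlake (overflow 7)
  13÷2 = 6 each, +1 to first 1
Round 3: Ashgrove=16 Juniper=20 → close Juniper (overflow 11)
  20÷1 = 20 each, +1 to first 0

Closure order: Ironridge, Briarlake, Juniper
Last habitat: Ashgrove with 36 animals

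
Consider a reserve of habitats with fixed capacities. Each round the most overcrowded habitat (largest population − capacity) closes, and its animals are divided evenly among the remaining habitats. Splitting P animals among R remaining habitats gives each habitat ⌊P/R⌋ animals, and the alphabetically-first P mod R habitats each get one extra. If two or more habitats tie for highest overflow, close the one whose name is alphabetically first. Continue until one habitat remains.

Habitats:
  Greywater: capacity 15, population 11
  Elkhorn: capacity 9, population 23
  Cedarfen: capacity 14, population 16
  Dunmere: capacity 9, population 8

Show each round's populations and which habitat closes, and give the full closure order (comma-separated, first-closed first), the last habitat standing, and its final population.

Closure order: Elkhorn, Cedarfen, Dunmere
Last habitat: Greywater with 58 animals

Round 1: Cedarfen=16 Dunmere=8 Elkhorn=23 Greywater=11 → close Elkhorn (overflow 14)
  23÷3 = 7 each, +1 to first 2
Round 2: Cedarfen=24 Dunmere=16 Greywater=18 → close Cedarfen (overflow 10)
  24÷2 = 12 each, +1 to first 0
Round 3: Dunmere=28 Greywater=30 → close Dunmere (overflow 19)
  28÷1 = 28 each, +1 to first 0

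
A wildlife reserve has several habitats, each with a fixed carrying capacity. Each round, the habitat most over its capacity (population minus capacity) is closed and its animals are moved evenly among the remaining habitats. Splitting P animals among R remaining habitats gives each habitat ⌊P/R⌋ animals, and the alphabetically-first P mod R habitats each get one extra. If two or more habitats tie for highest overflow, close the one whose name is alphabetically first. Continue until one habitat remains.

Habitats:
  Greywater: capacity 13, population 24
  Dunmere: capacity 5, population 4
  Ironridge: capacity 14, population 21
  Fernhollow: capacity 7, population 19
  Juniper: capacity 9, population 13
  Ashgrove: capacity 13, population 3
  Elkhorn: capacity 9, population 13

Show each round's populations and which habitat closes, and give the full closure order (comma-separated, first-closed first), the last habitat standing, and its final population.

Round 1: Ashgrove=3 Dunmere=4 Elkhorn=13 Fernhollow=19 Greywater=24 Ironridge=21 Juniper=13 → close Fernhollow (overflow 12)
  19÷6 = 3 each, +1 to first 1
Round 2: Ashgrove=7 Dunmere=7 Elkhorn=16 Greywater=27 Ironridge=24 Juniper=16 → close Greywater (overflow 14)
  27÷5 = 5 each, +1 to first 2
Round 3: Ashgrove=13 Dunmere=13 Elkhorn=21 Ironridge=29 Juniper=21 → close Ironridge (overflow 15)
  29÷4 = 7 each, +1 to first 1
Round 4: Ashgrove=21 Dunmere=20 Elkhorn=28 Juniper=28 → close Elkhorn (overflow 19)
  28÷3 = 9 each, +1 to first 1
Round 5: Ashgrove=31 Dunmere=29 Juniper=37 → close Juniper (overflow 28)
  37÷2 = 18 each, +1 to first 1
Round 6: Ashgrove=50 Dunmere=47 → close Dunmere (overflow 42)
  47÷1 = 47 each, +1 to first 0

Closure order: Fernhollow, Greywater, Ironridge, Elkhorn, Juniper, Dunmere
Last habitat: Ashgrove with 97 animals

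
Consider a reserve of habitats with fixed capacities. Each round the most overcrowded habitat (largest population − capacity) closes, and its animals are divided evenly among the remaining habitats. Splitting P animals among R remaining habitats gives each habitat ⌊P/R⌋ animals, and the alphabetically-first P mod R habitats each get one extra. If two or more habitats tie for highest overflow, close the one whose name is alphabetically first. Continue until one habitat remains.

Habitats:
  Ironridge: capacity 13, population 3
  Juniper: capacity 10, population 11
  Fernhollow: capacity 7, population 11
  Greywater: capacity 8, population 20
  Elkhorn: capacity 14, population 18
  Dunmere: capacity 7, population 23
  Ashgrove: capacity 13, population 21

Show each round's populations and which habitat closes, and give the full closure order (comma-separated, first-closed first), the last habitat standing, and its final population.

Closure order: Dunmere, Greywater, Ashgrove, Elkhorn, Fernhollow, Juniper
Last habitat: Ironridge with 107 animals

Round 1: Ashgrove=21 Dunmere=23 Elkhorn=18 Fernhollow=11 Greywater=20 Ironridge=3 Juniper=11 → close Dunmere (overflow 16)
  23÷6 = 3 each, +1 to first 5
Round 2: Ashgrove=25 Elkhorn=22 Fernhollow=15 Greywater=24 Ironridge=7 Juniper=14 → close Greywater (overflow 16)
  24÷5 = 4 each, +1 to first 4
Round 3: Ashgrove=30 Elkhorn=27 Fernhollow=20 Ironridge=12 Juniper=18 → close Ashgrove (overflow 17)
  30÷4 = 7 each, +1 to first 2
Round 4: Elkhorn=35 Fernhollow=28 Ironridge=19 Juniper=25 → close Elkhorn (overflow 21)
  35÷3 = 11 each, +1 to first 2
Round 5: Fernhollow=40 Ironridge=31 Juniper=36 → close Fernhollow (overflow 33)
  40÷2 = 20 each, +1 to first 0
Round 6: Ironridge=51 Juniper=56 → close Juniper (overflow 46)
  56÷1 = 56 each, +1 to first 0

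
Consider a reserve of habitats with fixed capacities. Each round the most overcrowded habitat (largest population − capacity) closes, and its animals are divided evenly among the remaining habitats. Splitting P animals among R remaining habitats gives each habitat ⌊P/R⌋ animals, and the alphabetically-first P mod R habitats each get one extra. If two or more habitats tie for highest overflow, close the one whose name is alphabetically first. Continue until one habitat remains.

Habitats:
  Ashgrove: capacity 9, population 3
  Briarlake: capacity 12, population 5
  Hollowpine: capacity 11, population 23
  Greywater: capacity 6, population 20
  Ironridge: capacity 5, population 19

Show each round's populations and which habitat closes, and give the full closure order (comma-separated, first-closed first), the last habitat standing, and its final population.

Round 1: Ashgrove=3 Briarlake=5 Greywater=20 Hollowpine=23 Ironridge=19 → close Greywater (overflow 14)
  20÷4 = 5 each, +1 to first 0
Round 2: Ashgrove=8 Briarlake=10 Hollowpine=28 Ironridge=24 → close Ironridge (overflow 19)
  24÷3 = 8 each, +1 to first 0
Round 3: Ashgrove=16 Briarlake=18 Hollowpine=36 → close Hollowpine (overflow 25)
  36÷2 = 18 each, +1 to first 0
Round 4: Ashgrove=34 Briarlake=36 → close Ashgrove (overflow 25)
  34÷1 = 34 each, +1 to first 0

Closure order: Greywater, Ironridge, Hollowpine, Ashgrove
Last habitat: Briarlake with 70 animals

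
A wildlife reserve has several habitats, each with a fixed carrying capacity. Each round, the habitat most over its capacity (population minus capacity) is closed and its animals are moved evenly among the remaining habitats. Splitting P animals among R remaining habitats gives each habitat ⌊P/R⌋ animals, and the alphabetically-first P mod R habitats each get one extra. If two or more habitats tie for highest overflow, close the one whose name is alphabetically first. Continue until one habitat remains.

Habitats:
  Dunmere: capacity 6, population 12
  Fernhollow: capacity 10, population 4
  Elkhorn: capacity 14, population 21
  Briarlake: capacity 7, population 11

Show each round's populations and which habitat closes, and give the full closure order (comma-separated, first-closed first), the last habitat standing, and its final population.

Round 1: Briarlake=11 Dunmere=12 Elkhorn=21 Fernhollow=4 → close Elkhorn (overflow 7)
  21÷3 = 7 each, +1 to first 0
Round 2: Briarlake=18 Dunmere=19 Fernhollow=11 → close Dunmere (overflow 13)
  19÷2 = 9 each, +1 to first 1
Round 3: Briarlake=28 Fernhollow=20 → close Briarlake (overflow 21)
  28÷1 = 28 each, +1 to first 0

Closure order: Elkhorn, Dunmere, Briarlake
Last habitat: Fernhollow with 48 animals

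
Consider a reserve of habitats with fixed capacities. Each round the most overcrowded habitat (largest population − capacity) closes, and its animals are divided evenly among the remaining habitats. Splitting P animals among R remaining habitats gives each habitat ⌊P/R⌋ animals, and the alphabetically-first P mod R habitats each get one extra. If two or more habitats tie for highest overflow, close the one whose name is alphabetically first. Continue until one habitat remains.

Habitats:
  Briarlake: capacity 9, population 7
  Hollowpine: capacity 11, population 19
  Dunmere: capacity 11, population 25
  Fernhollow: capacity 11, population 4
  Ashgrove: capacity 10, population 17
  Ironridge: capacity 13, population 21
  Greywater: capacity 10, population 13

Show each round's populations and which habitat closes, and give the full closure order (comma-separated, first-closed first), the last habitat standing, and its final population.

Round 1: Ashgrove=17 Briarlake=7 Dunmere=25 Fernhollow=4 Greywater=13 Hollowpine=19 Ironridge=21 → close Dunmere (overflow 14)
  25÷6 = 4 each, +1 to first 1
Round 2: Ashgrove=22 Briarlake=11 Fernhollow=8 Greywater=17 Hollowpine=23 Ironridge=25 → close Ashgrove (overflow 12)
  22÷5 = 4 each, +1 to first 2
Round 3: Briarlake=16 Fernhollow=13 Greywater=21 Hollowpine=27 Ironridge=29 → close Hollowpine (overflow 16)
  27÷4 = 6 each, +1 to first 3
Round 4: Briarlake=23 Fernhollow=20 Greywater=28 Ironridge=35 → close Ironridge (overflow 22)
  35÷3 = 11 each, +1 to first 2
Round 5: Briarlake=35 Fernhollow=32 Greywater=39 → close Greywater (overflow 29)
  39÷2 = 19 each, +1 to first 1
Round 6: Briarlake=55 Fernhollow=51 → close Briarlake (overflow 46)
  55÷1 = 55 each, +1 to first 0

Closure order: Dunmere, Ashgrove, Hollowpine, Ironridge, Greywater, Briarlake
Last habitat: Fernhollow with 106 animals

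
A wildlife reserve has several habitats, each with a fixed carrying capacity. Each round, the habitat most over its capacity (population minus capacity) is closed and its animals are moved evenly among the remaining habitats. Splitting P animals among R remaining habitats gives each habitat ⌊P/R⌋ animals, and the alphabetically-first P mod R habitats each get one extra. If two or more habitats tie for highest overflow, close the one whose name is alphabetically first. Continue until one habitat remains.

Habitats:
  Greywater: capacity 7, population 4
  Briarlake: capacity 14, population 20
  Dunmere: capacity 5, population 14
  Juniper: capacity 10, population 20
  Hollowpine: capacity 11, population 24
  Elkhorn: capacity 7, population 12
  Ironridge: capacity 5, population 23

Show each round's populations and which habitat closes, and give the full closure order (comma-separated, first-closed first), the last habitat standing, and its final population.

Round 1: Briarlake=20 Dunmere=14 Elkhorn=12 Greywater=4 Hollowpine=24 Ironridge=23 Juniper=20 → close Ironridge (overflow 18)
  23÷6 = 3 each, +1 to first 5
Round 2: Briarlake=24 Dunmere=18 Elkhorn=16 Greywater=8 Hollowpine=28 Juniper=23 → close Hollowpine (overflow 17)
  28÷5 = 5 each, +1 to first 3
Round 3: Briarlake=30 Dunmere=24 Elkhorn=22 Greywater=13 Juniper=28 → close Dunmere (overflow 19)
  24÷4 = 6 each, +1 to first 0
Round 4: Briarlake=36 Elkhorn=28 Greywater=19 Juniper=34 → close Juniper (overflow 24)
  34÷3 = 11 each, +1 to first 1
Round 5: Briarlake=48 Elkhorn=39 Greywater=30 → close Briarlake (overflow 34)
  48÷2 = 24 each, +1 to first 0
Round 6: Elkhorn=63 Greywater=54 → close Elkhorn (overflow 56)
  63÷1 = 63 each, +1 to first 0

Closure order: Ironridge, Hollowpine, Dunmere, Juniper, Briarlake, Elkhorn
Last habitat: Greywater with 117 animals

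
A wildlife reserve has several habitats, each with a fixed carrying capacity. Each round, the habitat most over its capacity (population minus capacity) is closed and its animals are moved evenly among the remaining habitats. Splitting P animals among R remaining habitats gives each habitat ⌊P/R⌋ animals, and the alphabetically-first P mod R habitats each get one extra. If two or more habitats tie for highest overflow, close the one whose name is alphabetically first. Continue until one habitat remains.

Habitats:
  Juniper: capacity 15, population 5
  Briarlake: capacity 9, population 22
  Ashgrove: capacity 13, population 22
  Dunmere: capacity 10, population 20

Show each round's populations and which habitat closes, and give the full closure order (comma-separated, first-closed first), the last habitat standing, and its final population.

Round 1: Ashgrove=22 Briarlake=22 Dunmere=20 Juniper=5 → close Briarlake (overflow 13)
  22÷3 = 7 each, +1 to first 1
Round 2: Ashgrove=30 Dunmere=27 Juniper=12 → close Ashgrove (overflow 17)
  30÷2 = 15 each, +1 to first 0
Round 3: Dunmere=42 Juniper=27 → close Dunmere (overflow 32)
  42÷1 = 42 each, +1 to first 0

Closure order: Briarlake, Ashgrove, Dunmere
Last habitat: Juniper with 69 animals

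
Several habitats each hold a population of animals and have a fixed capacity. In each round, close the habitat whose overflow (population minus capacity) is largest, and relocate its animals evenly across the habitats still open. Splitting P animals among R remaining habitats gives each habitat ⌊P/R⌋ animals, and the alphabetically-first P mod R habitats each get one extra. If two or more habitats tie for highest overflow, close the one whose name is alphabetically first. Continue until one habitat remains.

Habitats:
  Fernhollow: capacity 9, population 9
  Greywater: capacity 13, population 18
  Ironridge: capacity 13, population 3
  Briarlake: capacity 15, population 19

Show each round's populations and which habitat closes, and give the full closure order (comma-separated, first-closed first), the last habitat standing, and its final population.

Round 1: Briarlake=19 Fernhollow=9 Greywater=18 Ironridge=3 → close Greywater (overflow 5)
  18÷3 = 6 each, +1 to first 0
Round 2: Briarlake=25 Fernhollow=15 Ironridge=9 → close Briarlake (overflow 10)
  25÷2 = 12 each, +1 to first 1
Round 3: Fernhollow=28 Ironridge=21 → close Fernhollow (overflow 19)
  28÷1 = 28 each, +1 to first 0

Closure order: Greywater, Briarlake, Fernhollow
Last habitat: Ironridge with 49 animals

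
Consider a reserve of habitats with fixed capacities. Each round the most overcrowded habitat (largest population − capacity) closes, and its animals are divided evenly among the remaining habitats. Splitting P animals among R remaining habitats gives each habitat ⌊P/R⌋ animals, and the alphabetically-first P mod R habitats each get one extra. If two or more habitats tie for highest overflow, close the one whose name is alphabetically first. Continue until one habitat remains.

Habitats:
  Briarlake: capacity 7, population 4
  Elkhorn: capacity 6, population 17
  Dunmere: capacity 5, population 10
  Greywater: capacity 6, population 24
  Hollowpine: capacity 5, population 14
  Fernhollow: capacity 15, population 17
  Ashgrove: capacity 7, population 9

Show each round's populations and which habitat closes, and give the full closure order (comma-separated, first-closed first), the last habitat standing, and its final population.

Closure order: Greywater, Elkhorn, Hollowpine, Dunmere, Ashgrove, Fernhollow
Last habitat: Briarlake with 95 animals

Round 1: Ashgrove=9 Briarlake=4 Dunmere=10 Elkhorn=17 Fernhollow=17 Greywater=24 Hollowpine=14 → close Greywater (overflow 18)
  24÷6 = 4 each, +1 to first 0
Round 2: Ashgrove=13 Briarlake=8 Dunmere=14 Elkhorn=21 Fernhollow=21 Hollowpine=18 → close Elkhorn (overflow 15)
  21÷5 = 4 each, +1 to first 1
Round 3: Ashgrove=18 Briarlake=12 Dunmere=18 Fernhollow=25 Hollowpine=22 → close Hollowpine (overflow 17)
  22÷4 = 5 each, +1 to first 2
Round 4: Ashgrove=24 Briarlake=18 Dunmere=23 Fernhollow=30 → close Dunmere (overflow 18)
  23÷3 = 7 each, +1 to first 2
Round 5: Ashgrove=32 Briarlake=26 Fernhollow=37 → close Ashgrove (overflow 25)
  32÷2 = 16 each, +1 to first 0
Round 6: Briarlake=42 Fernhollow=53 → close Fernhollow (overflow 38)
  53÷1 = 53 each, +1 to first 0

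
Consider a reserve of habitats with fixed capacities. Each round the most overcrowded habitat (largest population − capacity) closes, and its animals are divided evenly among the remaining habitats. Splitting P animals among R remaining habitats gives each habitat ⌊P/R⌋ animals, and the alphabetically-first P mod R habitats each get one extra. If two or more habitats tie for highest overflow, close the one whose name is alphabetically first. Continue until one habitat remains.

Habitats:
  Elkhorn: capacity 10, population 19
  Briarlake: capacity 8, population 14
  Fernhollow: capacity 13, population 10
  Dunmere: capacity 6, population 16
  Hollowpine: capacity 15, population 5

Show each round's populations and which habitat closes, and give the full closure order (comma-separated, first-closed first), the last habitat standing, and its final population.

Closure order: Dunmere, Elkhorn, Briarlake, Fernhollow
Last habitat: Hollowpine with 64 animals

Round 1: Briarlake=14 Dunmere=16 Elkhorn=19 Fernhollow=10 Hollowpine=5 → close Dunmere (overflow 10)
  16÷4 = 4 each, +1 to first 0
Round 2: Briarlake=18 Elkhorn=23 Fernhollow=14 Hollowpine=9 → close Elkhorn (overflow 13)
  23÷3 = 7 each, +1 to first 2
Round 3: Briarlake=26 Fernhollow=22 Hollowpine=16 → close Briarlake (overflow 18)
  26÷2 = 13 each, +1 to first 0
Round 4: Fernhollow=35 Hollowpine=29 → close Fernhollow (overflow 22)
  35÷1 = 35 each, +1 to first 0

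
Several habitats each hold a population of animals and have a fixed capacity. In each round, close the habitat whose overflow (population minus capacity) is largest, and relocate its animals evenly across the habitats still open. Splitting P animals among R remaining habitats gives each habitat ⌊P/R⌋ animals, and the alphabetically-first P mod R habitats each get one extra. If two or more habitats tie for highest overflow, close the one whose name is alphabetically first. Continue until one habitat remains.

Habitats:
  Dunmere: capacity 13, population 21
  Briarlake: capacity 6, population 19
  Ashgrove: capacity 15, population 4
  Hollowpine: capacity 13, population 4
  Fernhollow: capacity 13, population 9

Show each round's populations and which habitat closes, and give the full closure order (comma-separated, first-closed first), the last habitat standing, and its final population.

Closure order: Briarlake, Dunmere, Fernhollow, Ashgrove
Last habitat: Hollowpine with 57 animals

Round 1: Ashgrove=4 Briarlake=19 Dunmere=21 Fernhollow=9 Hollowpine=4 → close Briarlake (overflow 13)
  19÷4 = 4 each, +1 to first 3
Round 2: Ashgrove=9 Dunmere=26 Fernhollow=14 Hollowpine=8 → close Dunmere (overflow 13)
  26÷3 = 8 each, +1 to first 2
Round 3: Ashgrove=18 Fernhollow=23 Hollowpine=16 → close Fernhollow (overflow 10)
  23÷2 = 11 each, +1 to first 1
Round 4: Ashgrove=30 Hollowpine=27 → close Ashgrove (overflow 15)
  30÷1 = 30 each, +1 to first 0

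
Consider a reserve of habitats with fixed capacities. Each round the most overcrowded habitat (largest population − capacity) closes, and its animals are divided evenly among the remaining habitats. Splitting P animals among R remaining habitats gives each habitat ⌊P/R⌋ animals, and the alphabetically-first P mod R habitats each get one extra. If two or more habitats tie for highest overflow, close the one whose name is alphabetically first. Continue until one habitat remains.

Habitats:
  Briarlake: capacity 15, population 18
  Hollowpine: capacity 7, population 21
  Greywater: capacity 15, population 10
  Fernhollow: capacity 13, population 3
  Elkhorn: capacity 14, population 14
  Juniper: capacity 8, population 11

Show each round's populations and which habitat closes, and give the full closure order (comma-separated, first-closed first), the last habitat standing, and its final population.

Round 1: Briarlake=18 Elkhorn=14 Fernhollow=3 Greywater=10 Hollowpine=21 Juniper=11 → close Hollowpine (overflow 14)
  21÷5 = 4 each, +1 to first 1
Round 2: Briarlake=23 Elkhorn=18 Fernhollow=7 Greywater=14 Juniper=15 → close Briarlake (overflow 8)
  23÷4 = 5 each, +1 to first 3
Round 3: Elkhorn=24 Fernhollow=13 Greywater=20 Juniper=20 → close Juniper (overflow 12)
  20÷3 = 6 each, +1 to first 2
Round 4: Elkhorn=31 Fernhollow=20 Greywater=26 → close Elkhorn (overflow 17)
  31÷2 = 15 each, +1 to first 1
Round 5: Fernhollow=36 Greywater=41 → close Greywater (overflow 26)
  41÷1 = 41 each, +1 to first 0

Closure order: Hollowpine, Briarlake, Juniper, Elkhorn, Greywater
Last habitat: Fernhollow with 77 animals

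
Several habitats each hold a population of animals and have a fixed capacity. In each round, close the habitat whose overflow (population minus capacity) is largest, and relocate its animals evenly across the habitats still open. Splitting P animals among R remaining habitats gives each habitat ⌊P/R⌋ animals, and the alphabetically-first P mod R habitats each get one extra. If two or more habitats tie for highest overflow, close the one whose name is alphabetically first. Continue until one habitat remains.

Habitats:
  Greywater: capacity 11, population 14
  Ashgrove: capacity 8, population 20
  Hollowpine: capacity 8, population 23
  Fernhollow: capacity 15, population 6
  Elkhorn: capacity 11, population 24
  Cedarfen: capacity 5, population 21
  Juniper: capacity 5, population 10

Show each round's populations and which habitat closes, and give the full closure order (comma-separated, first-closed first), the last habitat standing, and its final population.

Closure order: Cedarfen, Hollowpine, Ashgrove, Elkhorn, Juniper, Greywater
Last habitat: Fernhollow with 118 animals

Round 1: Ashgrove=20 Cedarfen=21 Elkhorn=24 Fernhollow=6 Greywater=14 Hollowpine=23 Juniper=10 → close Cedarfen (overflow 16)
  21÷6 = 3 each, +1 to first 3
Round 2: Ashgrove=24 Elkhorn=28 Fernhollow=10 Greywater=17 Hollowpine=26 Juniper=13 → close Hollowpine (overflow 18)
  26÷5 = 5 each, +1 to first 1
Round 3: Ashgrove=30 Elkhorn=33 Fernhollow=15 Greywater=22 Juniper=18 → close Ashgrove (overflow 22)
  30÷4 = 7 each, +1 to first 2
Round 4: Elkhorn=41 Fernhollow=23 Greywater=29 Juniper=25 → close Elkhorn (overflow 30)
  41÷3 = 13 each, +1 to first 2
Round 5: Fernhollow=37 Greywater=43 Juniper=38 → close Juniper (overflow 33)
  38÷2 = 19 each, +1 to first 0
Round 6: Fernhollow=56 Greywater=62 → close Greywater (overflow 51)
  62÷1 = 62 each, +1 to first 0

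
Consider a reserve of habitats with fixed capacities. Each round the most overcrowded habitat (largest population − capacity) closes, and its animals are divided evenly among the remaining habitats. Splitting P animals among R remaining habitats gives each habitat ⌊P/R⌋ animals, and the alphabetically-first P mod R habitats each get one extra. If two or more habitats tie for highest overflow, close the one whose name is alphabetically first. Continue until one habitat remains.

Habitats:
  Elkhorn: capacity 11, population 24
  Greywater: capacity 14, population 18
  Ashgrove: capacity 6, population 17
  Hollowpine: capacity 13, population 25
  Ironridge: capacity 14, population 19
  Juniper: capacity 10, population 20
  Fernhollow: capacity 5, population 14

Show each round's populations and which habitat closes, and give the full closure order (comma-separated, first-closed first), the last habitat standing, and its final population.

Round 1: Ashgrove=17 Elkhorn=24 Fernhollow=14 Greywater=18 Hollowpine=25 Ironridge=19 Juniper=20 → close Elkhorn (overflow 13)
  24÷6 = 4 each, +1 to first 0
Round 2: Ashgrove=21 Fernhollow=18 Greywater=22 Hollowpine=29 Ironridge=23 Juniper=24 → close Hollowpine (overflow 16)
  29÷5 = 5 each, +1 to first 4
Round 3: Ashgrove=27 Fernhollow=24 Greywater=28 Ironridge=29 Juniper=29 → close Ashgrove (overflow 21)
  27÷4 = 6 each, +1 to first 3
Round 4: Fernhollow=31 Greywater=35 Ironridge=36 Juniper=35 → close Fernhollow (overflow 26)
  31÷3 = 10 each, +1 to first 1
Round 5: Greywater=46 Ironridge=46 Juniper=45 → close Juniper (overflow 35)
  45÷2 = 22 each, +1 to first 1
Round 6: Greywater=69 Ironridge=68 → close Greywater (overflow 55)
  69÷1 = 69 each, +1 to first 0

Closure order: Elkhorn, Hollowpine, Ashgrove, Fernhollow, Juniper, Greywater
Last habitat: Ironridge with 137 animals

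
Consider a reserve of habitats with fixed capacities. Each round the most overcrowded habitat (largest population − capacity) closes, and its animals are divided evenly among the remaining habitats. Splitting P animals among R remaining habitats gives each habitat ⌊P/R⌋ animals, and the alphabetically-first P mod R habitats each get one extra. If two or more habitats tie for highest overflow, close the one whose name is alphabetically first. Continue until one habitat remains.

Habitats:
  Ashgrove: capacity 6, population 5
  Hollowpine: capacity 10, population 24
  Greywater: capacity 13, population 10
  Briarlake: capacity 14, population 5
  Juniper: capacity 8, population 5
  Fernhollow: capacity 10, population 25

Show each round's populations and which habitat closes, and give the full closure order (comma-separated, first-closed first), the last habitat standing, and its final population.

Closure order: Fernhollow, Hollowpine, Ashgrove, Greywater, Juniper
Last habitat: Briarlake with 74 animals

Round 1: Ashgrove=5 Briarlake=5 Fernhollow=25 Greywater=10 Hollowpine=24 Juniper=5 → close Fernhollow (overflow 15)
  25÷5 = 5 each, +1 to first 0
Round 2: Ashgrove=10 Briarlake=10 Greywater=15 Hollowpine=29 Juniper=10 → close Hollowpine (overflow 19)
  29÷4 = 7 each, +1 to first 1
Round 3: Ashgrove=18 Briarlake=17 Greywater=22 Juniper=17 → close Ashgrove (overflow 12)
  18÷3 = 6 each, +1 to first 0
Round 4: Briarlake=23 Greywater=28 Juniper=23 → close Greywater (overflow 15)
  28÷2 = 14 each, +1 to first 0
Round 5: Briarlake=37 Juniper=37 → close Juniper (overflow 29)
  37÷1 = 37 each, +1 to first 0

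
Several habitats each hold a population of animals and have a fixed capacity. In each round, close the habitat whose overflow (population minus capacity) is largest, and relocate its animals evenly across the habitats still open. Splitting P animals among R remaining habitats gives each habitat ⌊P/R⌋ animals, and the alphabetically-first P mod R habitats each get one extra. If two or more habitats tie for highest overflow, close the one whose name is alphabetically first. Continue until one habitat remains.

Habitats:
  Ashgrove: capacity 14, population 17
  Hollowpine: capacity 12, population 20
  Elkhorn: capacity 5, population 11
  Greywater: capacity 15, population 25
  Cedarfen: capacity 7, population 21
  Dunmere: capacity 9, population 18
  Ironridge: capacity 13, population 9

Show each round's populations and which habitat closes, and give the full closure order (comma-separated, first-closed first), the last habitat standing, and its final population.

Round 1: Ashgrove=17 Cedarfen=21 Dunmere=18 Elkhorn=11 Greywater=25 Hollowpine=20 Ironridge=9 → close Cedarfen (overflow 14)
  21÷6 = 3 each, +1 to first 3
Round 2: Ashgrove=21 Dunmere=22 Elkhorn=15 Greywater=28 Hollowpine=23 Ironridge=12 → close Dunmere (overflow 13)
  22÷5 = 4 each, +1 to first 2
Round 3: Ashgrove=26 Elkhorn=20 Greywater=32 Hollowpine=27 Ironridge=16 → close Greywater (overflow 17)
  32÷4 = 8 each, +1 to first 0
Round 4: Ashgrove=34 Elkhorn=28 Hollowpine=35 Ironridge=24 → close Elkhorn (overflow 23)
  28÷3 = 9 each, +1 to first 1
Round 5: Ashgrove=44 Hollowpine=44 Ironridge=33 → close Hollowpine (overflow 32)
  44÷2 = 22 each, +1 to first 0
Round 6: Ashgrove=66 Ironridge=55 → close Ashgrove (overflow 52)
  66÷1 = 66 each, +1 to first 0

Closure order: Cedarfen, Dunmere, Greywater, Elkhorn, Hollowpine, Ashgrove
Last habitat: Ironridge with 121 animals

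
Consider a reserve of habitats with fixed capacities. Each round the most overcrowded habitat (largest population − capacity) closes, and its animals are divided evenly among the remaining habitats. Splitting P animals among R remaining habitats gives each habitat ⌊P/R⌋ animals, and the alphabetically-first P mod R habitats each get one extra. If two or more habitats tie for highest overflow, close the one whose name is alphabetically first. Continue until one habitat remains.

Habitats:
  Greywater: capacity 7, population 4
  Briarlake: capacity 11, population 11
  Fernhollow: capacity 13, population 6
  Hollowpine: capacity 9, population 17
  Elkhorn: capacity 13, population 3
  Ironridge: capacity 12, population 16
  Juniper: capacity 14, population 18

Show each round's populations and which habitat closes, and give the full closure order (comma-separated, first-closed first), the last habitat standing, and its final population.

Closure order: Hollowpine, Ironridge, Juniper, Briarlake, Greywater, Fernhollow
Last habitat: Elkhorn with 75 animals

Round 1: Briarlake=11 Elkhorn=3 Fernhollow=6 Greywater=4 Hollowpine=17 Ironridge=16 Juniper=18 → close Hollowpine (overflow 8)
  17÷6 = 2 each, +1 to first 5
Round 2: Briarlake=14 Elkhorn=6 Fernhollow=9 Greywater=7 Ironridge=19 Juniper=20 → close Ironridge (overflow 7)
  19÷5 = 3 each, +1 to first 4
Round 3: Briarlake=18 Elkhorn=10 Fernhollow=13 Greywater=11 Juniper=23 → close Juniper (overflow 9)
  23÷4 = 5 each, +1 to first 3
Round 4: Briarlake=24 Elkhorn=16 Fernhollow=19 Greywater=16 → close Briarlake (overflow 13)
  24÷3 = 8 each, +1 to first 0
Round 5: Elkhorn=24 Fernhollow=27 Greywater=24 → close Greywater (overflow 17)
  24÷2 = 12 each, +1 to first 0
Round 6: Elkhorn=36 Fernhollow=39 → close Fernhollow (overflow 26)
  39÷1 = 39 each, +1 to first 0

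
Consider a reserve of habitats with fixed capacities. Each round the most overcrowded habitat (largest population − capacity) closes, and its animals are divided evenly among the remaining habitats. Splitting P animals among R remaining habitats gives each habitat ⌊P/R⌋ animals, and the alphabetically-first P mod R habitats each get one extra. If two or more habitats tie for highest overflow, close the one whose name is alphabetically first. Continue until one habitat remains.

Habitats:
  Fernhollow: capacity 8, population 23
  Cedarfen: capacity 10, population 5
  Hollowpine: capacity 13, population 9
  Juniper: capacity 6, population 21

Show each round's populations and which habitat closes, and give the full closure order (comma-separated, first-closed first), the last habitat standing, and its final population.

Closure order: Fernhollow, Juniper, Hollowpine
Last habitat: Cedarfen with 58 animals

Round 1: Cedarfen=5 Fernhollow=23 Hollowpine=9 Juniper=21 → close Fernhollow (overflow 15)
  23÷3 = 7 each, +1 to first 2
Round 2: Cedarfen=13 Hollowpine=17 Juniper=28 → close Juniper (overflow 22)
  28÷2 = 14 each, +1 to first 0
Round 3: Cedarfen=27 Hollowpine=31 → close Hollowpine (overflow 18)
  31÷1 = 31 each, +1 to first 0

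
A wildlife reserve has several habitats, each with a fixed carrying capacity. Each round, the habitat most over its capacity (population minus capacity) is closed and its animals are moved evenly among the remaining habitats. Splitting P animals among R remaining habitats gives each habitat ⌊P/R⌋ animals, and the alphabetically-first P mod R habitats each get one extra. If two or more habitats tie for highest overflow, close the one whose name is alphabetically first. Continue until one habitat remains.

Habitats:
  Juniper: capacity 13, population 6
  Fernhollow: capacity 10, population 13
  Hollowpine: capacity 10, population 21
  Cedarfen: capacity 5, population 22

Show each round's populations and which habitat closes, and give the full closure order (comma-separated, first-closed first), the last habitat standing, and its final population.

Round 1: Cedarfen=22 Fernhollow=13 Hollowpine=21 Juniper=6 → close Cedarfen (overflow 17)
  22÷3 = 7 each, +1 to first 1
Round 2: Fernhollow=21 Hollowpine=28 Juniper=13 → close Hollowpine (overflow 18)
  28÷2 = 14 each, +1 to first 0
Round 3: Fernhollow=35 Juniper=27 → close Fernhollow (overflow 25)
  35÷1 = 35 each, +1 to first 0

Closure order: Cedarfen, Hollowpine, Fernhollow
Last habitat: Juniper with 62 animals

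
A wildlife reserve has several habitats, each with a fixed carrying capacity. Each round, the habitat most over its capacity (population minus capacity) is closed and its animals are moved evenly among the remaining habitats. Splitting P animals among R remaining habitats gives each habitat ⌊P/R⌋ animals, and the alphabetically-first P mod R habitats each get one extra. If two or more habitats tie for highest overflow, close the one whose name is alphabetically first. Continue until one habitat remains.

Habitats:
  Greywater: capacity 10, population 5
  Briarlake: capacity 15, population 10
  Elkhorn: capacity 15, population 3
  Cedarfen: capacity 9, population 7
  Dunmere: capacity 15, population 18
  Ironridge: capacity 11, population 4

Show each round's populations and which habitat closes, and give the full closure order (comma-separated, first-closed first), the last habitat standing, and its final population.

Round 1: Briarlake=10 Cedarfen=7 Dunmere=18 Elkhorn=3 Greywater=5 Ironridge=4 → close Dunmere (overflow 3)
  18÷5 = 3 each, +1 to first 3
Round 2: Briarlake=14 Cedarfen=11 Elkhorn=7 Greywater=8 Ironridge=7 → close Cedarfen (overflow 2)
  11÷4 = 2 each, +1 to first 3
Round 3: Briarlake=17 Elkhorn=10 Greywater=11 Ironridge=9 → close Briarlake (overflow 2)
  17÷3 = 5 each, +1 to first 2
Round 4: Elkhorn=16 Greywater=17 Ironridge=14 → close Greywater (overflow 7)
  17÷2 = 8 each, +1 to first 1
Round 5: Elkhorn=25 Ironridge=22 → close Ironridge (overflow 11)
  22÷1 = 22 each, +1 to first 0

Closure order: Dunmere, Cedarfen, Briarlake, Greywater, Ironridge
Last habitat: Elkhorn with 47 animals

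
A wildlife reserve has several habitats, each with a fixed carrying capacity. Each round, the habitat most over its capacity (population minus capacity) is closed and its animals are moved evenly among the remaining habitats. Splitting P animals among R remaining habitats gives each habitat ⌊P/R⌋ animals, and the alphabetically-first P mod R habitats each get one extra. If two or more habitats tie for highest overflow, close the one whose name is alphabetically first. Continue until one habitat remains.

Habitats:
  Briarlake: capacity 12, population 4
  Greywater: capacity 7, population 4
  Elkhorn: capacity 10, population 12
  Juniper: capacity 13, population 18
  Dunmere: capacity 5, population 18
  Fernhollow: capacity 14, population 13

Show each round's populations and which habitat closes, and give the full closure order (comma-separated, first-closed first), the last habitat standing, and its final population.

Closure order: Dunmere, Juniper, Elkhorn, Fernhollow, Greywater
Last habitat: Briarlake with 69 animals

Round 1: Briarlake=4 Dunmere=18 Elkhorn=12 Fernhollow=13 Greywater=4 Juniper=18 → close Dunmere (overflow 13)
  18÷5 = 3 each, +1 to first 3
Round 2: Briarlake=8 Elkhorn=16 Fernhollow=17 Greywater=7 Juniper=21 → close Juniper (overflow 8)
  21÷4 = 5 each, +1 to first 1
Round 3: Briarlake=14 Elkhorn=21 Fernhollow=22 Greywater=12 → close Elkhorn (overflow 11)
  21÷3 = 7 each, +1 to first 0
Round 4: Briarlake=21 Fernhollow=29 Greywater=19 → close Fernhollow (overflow 15)
  29÷2 = 14 each, +1 to first 1
Round 5: Briarlake=36 Greywater=33 → close Greywater (overflow 26)
  33÷1 = 33 each, +1 to first 0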